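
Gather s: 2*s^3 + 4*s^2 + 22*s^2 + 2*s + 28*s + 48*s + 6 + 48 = 2*s^3 + 26*s^2 + 78*s + 54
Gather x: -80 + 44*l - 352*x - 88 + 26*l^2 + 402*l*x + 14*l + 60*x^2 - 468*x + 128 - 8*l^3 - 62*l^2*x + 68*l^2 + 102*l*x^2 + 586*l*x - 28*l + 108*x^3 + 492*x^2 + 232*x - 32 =-8*l^3 + 94*l^2 + 30*l + 108*x^3 + x^2*(102*l + 552) + x*(-62*l^2 + 988*l - 588) - 72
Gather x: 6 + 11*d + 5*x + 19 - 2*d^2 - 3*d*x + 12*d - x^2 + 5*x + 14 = -2*d^2 + 23*d - x^2 + x*(10 - 3*d) + 39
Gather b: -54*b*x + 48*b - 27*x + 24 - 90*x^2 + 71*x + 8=b*(48 - 54*x) - 90*x^2 + 44*x + 32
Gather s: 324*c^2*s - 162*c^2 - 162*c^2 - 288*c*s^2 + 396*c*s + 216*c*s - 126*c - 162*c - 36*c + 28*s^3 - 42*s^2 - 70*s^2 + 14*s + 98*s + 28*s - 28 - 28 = -324*c^2 - 324*c + 28*s^3 + s^2*(-288*c - 112) + s*(324*c^2 + 612*c + 140) - 56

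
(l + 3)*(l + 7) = l^2 + 10*l + 21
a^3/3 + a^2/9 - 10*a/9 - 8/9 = (a/3 + 1/3)*(a - 2)*(a + 4/3)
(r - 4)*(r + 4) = r^2 - 16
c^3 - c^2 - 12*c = c*(c - 4)*(c + 3)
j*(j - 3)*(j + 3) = j^3 - 9*j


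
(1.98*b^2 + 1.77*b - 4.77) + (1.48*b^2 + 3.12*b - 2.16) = 3.46*b^2 + 4.89*b - 6.93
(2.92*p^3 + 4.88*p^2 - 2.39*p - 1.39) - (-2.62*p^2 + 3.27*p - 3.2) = 2.92*p^3 + 7.5*p^2 - 5.66*p + 1.81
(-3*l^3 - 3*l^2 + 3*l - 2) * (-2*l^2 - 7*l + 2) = 6*l^5 + 27*l^4 + 9*l^3 - 23*l^2 + 20*l - 4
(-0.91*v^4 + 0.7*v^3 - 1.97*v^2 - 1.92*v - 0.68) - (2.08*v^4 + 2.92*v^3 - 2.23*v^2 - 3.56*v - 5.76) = -2.99*v^4 - 2.22*v^3 + 0.26*v^2 + 1.64*v + 5.08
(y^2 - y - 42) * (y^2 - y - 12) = y^4 - 2*y^3 - 53*y^2 + 54*y + 504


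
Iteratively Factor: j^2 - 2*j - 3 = (j + 1)*(j - 3)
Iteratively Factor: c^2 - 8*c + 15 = (c - 5)*(c - 3)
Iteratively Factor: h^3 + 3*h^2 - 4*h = (h + 4)*(h^2 - h) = h*(h + 4)*(h - 1)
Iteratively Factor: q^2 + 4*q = (q + 4)*(q)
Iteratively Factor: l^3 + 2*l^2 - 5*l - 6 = (l - 2)*(l^2 + 4*l + 3) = (l - 2)*(l + 1)*(l + 3)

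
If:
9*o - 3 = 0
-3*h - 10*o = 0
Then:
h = -10/9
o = 1/3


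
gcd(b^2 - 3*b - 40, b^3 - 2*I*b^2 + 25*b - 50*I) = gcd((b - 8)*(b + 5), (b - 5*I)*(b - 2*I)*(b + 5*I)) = 1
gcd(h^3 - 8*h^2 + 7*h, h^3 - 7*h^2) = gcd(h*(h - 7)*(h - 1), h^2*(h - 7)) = h^2 - 7*h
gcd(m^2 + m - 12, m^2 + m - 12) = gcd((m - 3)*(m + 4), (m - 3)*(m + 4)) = m^2 + m - 12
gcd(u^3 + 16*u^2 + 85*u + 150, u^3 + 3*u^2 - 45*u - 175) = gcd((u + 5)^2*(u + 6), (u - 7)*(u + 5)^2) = u^2 + 10*u + 25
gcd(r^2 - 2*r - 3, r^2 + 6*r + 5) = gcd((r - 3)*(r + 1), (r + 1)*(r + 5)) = r + 1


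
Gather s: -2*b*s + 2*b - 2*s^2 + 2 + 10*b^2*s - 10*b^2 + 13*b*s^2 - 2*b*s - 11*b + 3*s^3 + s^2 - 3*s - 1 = -10*b^2 - 9*b + 3*s^3 + s^2*(13*b - 1) + s*(10*b^2 - 4*b - 3) + 1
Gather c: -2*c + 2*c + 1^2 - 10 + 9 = 0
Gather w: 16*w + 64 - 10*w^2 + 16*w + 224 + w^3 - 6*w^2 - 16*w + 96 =w^3 - 16*w^2 + 16*w + 384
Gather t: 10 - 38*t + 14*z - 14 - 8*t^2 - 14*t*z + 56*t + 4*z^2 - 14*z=-8*t^2 + t*(18 - 14*z) + 4*z^2 - 4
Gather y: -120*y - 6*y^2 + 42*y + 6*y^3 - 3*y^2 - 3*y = 6*y^3 - 9*y^2 - 81*y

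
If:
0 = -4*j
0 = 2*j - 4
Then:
No Solution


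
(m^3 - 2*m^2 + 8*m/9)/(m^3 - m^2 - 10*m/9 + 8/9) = m/(m + 1)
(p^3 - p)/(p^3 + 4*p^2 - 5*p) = (p + 1)/(p + 5)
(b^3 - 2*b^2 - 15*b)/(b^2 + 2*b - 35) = b*(b + 3)/(b + 7)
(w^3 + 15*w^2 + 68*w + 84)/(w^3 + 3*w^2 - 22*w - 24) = (w^2 + 9*w + 14)/(w^2 - 3*w - 4)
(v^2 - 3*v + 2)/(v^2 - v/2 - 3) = 2*(v - 1)/(2*v + 3)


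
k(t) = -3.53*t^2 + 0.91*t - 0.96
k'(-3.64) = 26.61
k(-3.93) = -59.06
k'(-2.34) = 17.43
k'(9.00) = -62.63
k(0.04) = -0.93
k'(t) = 0.91 - 7.06*t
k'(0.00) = 0.91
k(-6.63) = -162.16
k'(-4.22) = 30.70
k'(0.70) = -4.03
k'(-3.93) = 28.66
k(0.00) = -0.96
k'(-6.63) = 47.72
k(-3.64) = -51.04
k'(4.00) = -27.33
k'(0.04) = 0.63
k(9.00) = -278.70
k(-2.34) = -22.42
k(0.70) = -2.05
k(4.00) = -53.80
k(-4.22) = -67.66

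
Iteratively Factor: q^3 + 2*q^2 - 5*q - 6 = (q + 3)*(q^2 - q - 2) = (q + 1)*(q + 3)*(q - 2)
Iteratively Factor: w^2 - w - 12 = (w + 3)*(w - 4)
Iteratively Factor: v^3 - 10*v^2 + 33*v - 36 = (v - 4)*(v^2 - 6*v + 9) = (v - 4)*(v - 3)*(v - 3)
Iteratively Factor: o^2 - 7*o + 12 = (o - 3)*(o - 4)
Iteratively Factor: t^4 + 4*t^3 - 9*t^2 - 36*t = (t + 4)*(t^3 - 9*t) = (t + 3)*(t + 4)*(t^2 - 3*t) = t*(t + 3)*(t + 4)*(t - 3)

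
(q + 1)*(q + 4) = q^2 + 5*q + 4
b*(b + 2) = b^2 + 2*b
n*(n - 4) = n^2 - 4*n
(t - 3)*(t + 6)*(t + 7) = t^3 + 10*t^2 + 3*t - 126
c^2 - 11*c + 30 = (c - 6)*(c - 5)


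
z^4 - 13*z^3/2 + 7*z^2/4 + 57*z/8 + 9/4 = (z - 6)*(z - 3/2)*(z + 1/2)^2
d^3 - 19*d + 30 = (d - 3)*(d - 2)*(d + 5)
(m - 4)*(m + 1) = m^2 - 3*m - 4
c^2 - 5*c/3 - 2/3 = (c - 2)*(c + 1/3)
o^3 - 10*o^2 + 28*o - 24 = (o - 6)*(o - 2)^2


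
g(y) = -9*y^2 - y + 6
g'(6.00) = -109.00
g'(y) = -18*y - 1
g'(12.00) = -217.00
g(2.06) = -34.25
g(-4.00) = -134.00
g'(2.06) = -38.08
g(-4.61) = -180.66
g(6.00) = -324.00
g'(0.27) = -5.86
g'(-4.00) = 71.00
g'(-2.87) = 50.66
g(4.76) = -202.68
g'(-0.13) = 1.34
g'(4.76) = -86.68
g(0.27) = 5.07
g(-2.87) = -65.26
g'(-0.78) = 13.04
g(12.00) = -1302.00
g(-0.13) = 5.98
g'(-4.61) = 81.98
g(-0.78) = 1.30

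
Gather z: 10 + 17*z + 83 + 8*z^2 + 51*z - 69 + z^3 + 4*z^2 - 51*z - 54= z^3 + 12*z^2 + 17*z - 30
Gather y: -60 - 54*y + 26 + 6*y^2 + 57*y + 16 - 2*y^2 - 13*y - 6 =4*y^2 - 10*y - 24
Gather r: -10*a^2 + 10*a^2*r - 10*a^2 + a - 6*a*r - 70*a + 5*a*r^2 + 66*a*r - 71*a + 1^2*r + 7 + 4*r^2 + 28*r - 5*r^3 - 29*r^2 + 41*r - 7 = -20*a^2 - 140*a - 5*r^3 + r^2*(5*a - 25) + r*(10*a^2 + 60*a + 70)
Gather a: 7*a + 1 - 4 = 7*a - 3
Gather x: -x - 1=-x - 1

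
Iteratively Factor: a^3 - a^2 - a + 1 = (a + 1)*(a^2 - 2*a + 1) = (a - 1)*(a + 1)*(a - 1)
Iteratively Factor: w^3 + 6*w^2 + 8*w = (w + 4)*(w^2 + 2*w) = (w + 2)*(w + 4)*(w)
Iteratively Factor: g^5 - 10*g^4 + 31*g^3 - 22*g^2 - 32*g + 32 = (g + 1)*(g^4 - 11*g^3 + 42*g^2 - 64*g + 32) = (g - 1)*(g + 1)*(g^3 - 10*g^2 + 32*g - 32) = (g - 2)*(g - 1)*(g + 1)*(g^2 - 8*g + 16) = (g - 4)*(g - 2)*(g - 1)*(g + 1)*(g - 4)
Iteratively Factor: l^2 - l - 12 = (l + 3)*(l - 4)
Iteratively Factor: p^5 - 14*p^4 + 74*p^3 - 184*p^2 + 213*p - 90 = (p - 2)*(p^4 - 12*p^3 + 50*p^2 - 84*p + 45) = (p - 3)*(p - 2)*(p^3 - 9*p^2 + 23*p - 15) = (p - 3)*(p - 2)*(p - 1)*(p^2 - 8*p + 15) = (p - 5)*(p - 3)*(p - 2)*(p - 1)*(p - 3)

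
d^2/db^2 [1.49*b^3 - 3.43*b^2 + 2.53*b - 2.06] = 8.94*b - 6.86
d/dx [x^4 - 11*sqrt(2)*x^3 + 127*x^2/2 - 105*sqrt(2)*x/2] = 4*x^3 - 33*sqrt(2)*x^2 + 127*x - 105*sqrt(2)/2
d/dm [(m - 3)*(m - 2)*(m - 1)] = 3*m^2 - 12*m + 11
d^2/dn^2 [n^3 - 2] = 6*n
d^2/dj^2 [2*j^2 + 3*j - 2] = 4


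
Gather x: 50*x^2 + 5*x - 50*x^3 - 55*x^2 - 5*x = -50*x^3 - 5*x^2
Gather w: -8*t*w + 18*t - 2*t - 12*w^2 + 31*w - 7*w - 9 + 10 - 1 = 16*t - 12*w^2 + w*(24 - 8*t)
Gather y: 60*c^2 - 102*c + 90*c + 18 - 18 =60*c^2 - 12*c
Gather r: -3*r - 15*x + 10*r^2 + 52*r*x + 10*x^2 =10*r^2 + r*(52*x - 3) + 10*x^2 - 15*x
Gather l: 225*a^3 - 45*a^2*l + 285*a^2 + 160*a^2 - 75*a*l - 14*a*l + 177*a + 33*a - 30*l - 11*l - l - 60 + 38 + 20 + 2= 225*a^3 + 445*a^2 + 210*a + l*(-45*a^2 - 89*a - 42)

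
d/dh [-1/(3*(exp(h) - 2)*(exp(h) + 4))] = 2*(exp(h) + 1)*exp(h)/(3*(exp(h) - 2)^2*(exp(h) + 4)^2)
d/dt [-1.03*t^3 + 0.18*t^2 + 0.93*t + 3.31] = -3.09*t^2 + 0.36*t + 0.93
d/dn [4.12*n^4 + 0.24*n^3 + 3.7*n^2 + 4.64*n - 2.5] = 16.48*n^3 + 0.72*n^2 + 7.4*n + 4.64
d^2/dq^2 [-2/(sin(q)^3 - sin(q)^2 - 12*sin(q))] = 2*(9*sin(q)^3 - 11*sin(q)^2 - 32*sin(q) + 52 + 210/sin(q) - 72/sin(q)^2 - 288/sin(q)^3)/((sin(q) - 4)^3*(sin(q) + 3)^3)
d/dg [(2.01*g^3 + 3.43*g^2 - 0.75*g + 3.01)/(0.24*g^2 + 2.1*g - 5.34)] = (0.4824*g^4 + 8.442*g^3 - 24.8172*g^2 - 38.0772*g - 2.316)/(0.0576*g^4 + 1.008*g^3 + 1.8468*g^2 - 22.428*g + 28.5156)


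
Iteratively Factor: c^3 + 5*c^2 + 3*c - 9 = (c + 3)*(c^2 + 2*c - 3) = (c + 3)^2*(c - 1)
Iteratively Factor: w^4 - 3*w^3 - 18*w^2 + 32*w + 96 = (w - 4)*(w^3 + w^2 - 14*w - 24) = (w - 4)^2*(w^2 + 5*w + 6) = (w - 4)^2*(w + 3)*(w + 2)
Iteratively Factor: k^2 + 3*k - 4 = (k - 1)*(k + 4)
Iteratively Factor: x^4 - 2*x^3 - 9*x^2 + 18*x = (x - 3)*(x^3 + x^2 - 6*x) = (x - 3)*(x - 2)*(x^2 + 3*x) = x*(x - 3)*(x - 2)*(x + 3)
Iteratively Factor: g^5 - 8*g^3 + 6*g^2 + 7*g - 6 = (g + 1)*(g^4 - g^3 - 7*g^2 + 13*g - 6) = (g - 1)*(g + 1)*(g^3 - 7*g + 6) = (g - 1)*(g + 1)*(g + 3)*(g^2 - 3*g + 2) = (g - 1)^2*(g + 1)*(g + 3)*(g - 2)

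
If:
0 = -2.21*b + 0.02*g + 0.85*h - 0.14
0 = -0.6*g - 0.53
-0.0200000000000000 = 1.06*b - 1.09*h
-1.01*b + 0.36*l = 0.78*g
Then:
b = -0.10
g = -0.88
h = -0.08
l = -2.20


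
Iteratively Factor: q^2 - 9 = (q + 3)*(q - 3)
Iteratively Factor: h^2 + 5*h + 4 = (h + 1)*(h + 4)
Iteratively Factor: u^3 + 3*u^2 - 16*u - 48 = (u + 3)*(u^2 - 16) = (u - 4)*(u + 3)*(u + 4)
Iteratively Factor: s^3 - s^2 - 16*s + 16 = (s - 1)*(s^2 - 16) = (s - 1)*(s + 4)*(s - 4)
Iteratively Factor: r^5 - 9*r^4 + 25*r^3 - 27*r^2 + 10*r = (r - 5)*(r^4 - 4*r^3 + 5*r^2 - 2*r) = (r - 5)*(r - 1)*(r^3 - 3*r^2 + 2*r) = r*(r - 5)*(r - 1)*(r^2 - 3*r + 2) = r*(r - 5)*(r - 2)*(r - 1)*(r - 1)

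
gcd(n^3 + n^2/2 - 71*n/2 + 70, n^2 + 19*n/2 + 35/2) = n + 7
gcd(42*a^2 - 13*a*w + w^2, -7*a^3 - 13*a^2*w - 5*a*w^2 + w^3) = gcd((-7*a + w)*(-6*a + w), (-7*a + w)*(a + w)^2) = -7*a + w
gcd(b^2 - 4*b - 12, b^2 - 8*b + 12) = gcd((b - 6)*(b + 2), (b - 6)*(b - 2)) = b - 6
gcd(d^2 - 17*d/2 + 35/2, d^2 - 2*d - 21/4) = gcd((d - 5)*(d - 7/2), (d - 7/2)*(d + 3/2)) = d - 7/2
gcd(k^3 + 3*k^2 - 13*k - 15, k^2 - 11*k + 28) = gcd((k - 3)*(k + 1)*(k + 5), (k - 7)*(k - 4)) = 1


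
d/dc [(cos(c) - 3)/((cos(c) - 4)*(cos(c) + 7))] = (cos(c)^2 - 6*cos(c) + 19)*sin(c)/((cos(c) - 4)^2*(cos(c) + 7)^2)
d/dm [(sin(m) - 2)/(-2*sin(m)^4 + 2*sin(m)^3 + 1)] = (6*sin(m)^4 - 20*sin(m)^3 + 12*sin(m)^2 + 1)*cos(m)/(-2*sin(m)^4 + 2*sin(m)^3 + 1)^2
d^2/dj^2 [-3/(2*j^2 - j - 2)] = 6*(-4*j^2 + 2*j + (4*j - 1)^2 + 4)/(-2*j^2 + j + 2)^3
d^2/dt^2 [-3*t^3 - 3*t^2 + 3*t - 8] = -18*t - 6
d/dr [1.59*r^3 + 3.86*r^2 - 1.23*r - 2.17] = 4.77*r^2 + 7.72*r - 1.23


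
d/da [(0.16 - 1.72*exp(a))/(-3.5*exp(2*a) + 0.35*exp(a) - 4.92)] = (-6.02*exp(2*a) + 1.12*exp(a) + 8.4064)*exp(a)/(12.25*exp(4*a) - 2.45*exp(3*a) + 34.5625*exp(2*a) - 3.444*exp(a) + 24.2064)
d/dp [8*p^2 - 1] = 16*p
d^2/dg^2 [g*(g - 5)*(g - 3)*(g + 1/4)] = 12*g^2 - 93*g/2 + 26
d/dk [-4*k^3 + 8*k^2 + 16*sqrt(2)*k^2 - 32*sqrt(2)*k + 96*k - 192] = -12*k^2 + 16*k + 32*sqrt(2)*k - 32*sqrt(2) + 96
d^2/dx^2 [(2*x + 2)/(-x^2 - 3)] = 4*(-4*x^2*(x + 1) + (3*x + 1)*(x^2 + 3))/(x^2 + 3)^3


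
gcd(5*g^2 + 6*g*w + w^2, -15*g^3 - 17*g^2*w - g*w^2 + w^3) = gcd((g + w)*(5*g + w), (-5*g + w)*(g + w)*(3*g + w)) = g + w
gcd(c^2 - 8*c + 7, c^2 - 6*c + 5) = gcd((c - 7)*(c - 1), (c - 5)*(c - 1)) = c - 1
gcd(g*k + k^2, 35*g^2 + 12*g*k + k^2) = 1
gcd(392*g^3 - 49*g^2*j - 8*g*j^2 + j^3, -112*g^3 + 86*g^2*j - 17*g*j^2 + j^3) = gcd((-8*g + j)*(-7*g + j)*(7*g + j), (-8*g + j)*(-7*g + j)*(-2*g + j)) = 56*g^2 - 15*g*j + j^2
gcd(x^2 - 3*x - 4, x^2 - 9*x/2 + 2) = x - 4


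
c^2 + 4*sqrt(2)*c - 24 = (c - 2*sqrt(2))*(c + 6*sqrt(2))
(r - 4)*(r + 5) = r^2 + r - 20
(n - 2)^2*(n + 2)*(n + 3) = n^4 + n^3 - 10*n^2 - 4*n + 24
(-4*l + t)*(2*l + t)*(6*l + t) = -48*l^3 - 20*l^2*t + 4*l*t^2 + t^3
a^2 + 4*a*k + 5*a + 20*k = (a + 5)*(a + 4*k)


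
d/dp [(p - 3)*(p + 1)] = 2*p - 2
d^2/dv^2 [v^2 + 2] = 2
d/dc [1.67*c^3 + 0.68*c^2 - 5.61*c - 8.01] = 5.01*c^2 + 1.36*c - 5.61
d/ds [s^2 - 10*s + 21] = 2*s - 10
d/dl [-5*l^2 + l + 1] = 1 - 10*l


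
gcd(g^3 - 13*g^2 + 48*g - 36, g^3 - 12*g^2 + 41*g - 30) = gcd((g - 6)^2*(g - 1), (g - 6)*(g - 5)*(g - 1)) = g^2 - 7*g + 6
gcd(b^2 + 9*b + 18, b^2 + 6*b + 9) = b + 3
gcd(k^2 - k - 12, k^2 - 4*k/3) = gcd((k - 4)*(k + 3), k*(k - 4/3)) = 1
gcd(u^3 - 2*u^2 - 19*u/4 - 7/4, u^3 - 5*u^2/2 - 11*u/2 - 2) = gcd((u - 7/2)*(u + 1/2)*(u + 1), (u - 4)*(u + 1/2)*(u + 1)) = u^2 + 3*u/2 + 1/2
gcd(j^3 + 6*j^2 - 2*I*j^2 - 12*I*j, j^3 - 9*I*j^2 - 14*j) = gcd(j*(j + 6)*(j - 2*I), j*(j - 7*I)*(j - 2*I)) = j^2 - 2*I*j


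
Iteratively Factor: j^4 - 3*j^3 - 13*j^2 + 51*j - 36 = (j + 4)*(j^3 - 7*j^2 + 15*j - 9) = (j - 1)*(j + 4)*(j^2 - 6*j + 9) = (j - 3)*(j - 1)*(j + 4)*(j - 3)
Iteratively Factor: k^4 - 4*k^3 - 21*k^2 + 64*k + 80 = (k + 4)*(k^3 - 8*k^2 + 11*k + 20) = (k - 4)*(k + 4)*(k^2 - 4*k - 5) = (k - 5)*(k - 4)*(k + 4)*(k + 1)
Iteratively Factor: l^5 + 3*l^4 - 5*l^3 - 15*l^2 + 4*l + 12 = (l - 2)*(l^4 + 5*l^3 + 5*l^2 - 5*l - 6) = (l - 2)*(l - 1)*(l^3 + 6*l^2 + 11*l + 6) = (l - 2)*(l - 1)*(l + 2)*(l^2 + 4*l + 3) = (l - 2)*(l - 1)*(l + 1)*(l + 2)*(l + 3)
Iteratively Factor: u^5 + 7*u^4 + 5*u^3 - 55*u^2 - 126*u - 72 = (u + 4)*(u^4 + 3*u^3 - 7*u^2 - 27*u - 18) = (u + 1)*(u + 4)*(u^3 + 2*u^2 - 9*u - 18) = (u + 1)*(u + 2)*(u + 4)*(u^2 - 9) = (u + 1)*(u + 2)*(u + 3)*(u + 4)*(u - 3)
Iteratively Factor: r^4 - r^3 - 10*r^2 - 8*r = (r + 1)*(r^3 - 2*r^2 - 8*r) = (r - 4)*(r + 1)*(r^2 + 2*r) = r*(r - 4)*(r + 1)*(r + 2)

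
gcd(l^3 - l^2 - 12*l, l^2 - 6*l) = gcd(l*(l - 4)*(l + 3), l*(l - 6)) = l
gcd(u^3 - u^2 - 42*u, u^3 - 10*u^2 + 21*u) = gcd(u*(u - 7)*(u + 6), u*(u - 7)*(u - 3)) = u^2 - 7*u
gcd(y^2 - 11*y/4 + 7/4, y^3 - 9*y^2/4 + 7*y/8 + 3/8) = y - 1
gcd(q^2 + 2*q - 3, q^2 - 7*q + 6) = q - 1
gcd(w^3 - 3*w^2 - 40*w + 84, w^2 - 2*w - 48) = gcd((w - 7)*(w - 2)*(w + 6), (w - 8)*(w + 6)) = w + 6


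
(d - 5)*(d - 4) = d^2 - 9*d + 20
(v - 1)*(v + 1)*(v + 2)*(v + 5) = v^4 + 7*v^3 + 9*v^2 - 7*v - 10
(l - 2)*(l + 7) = l^2 + 5*l - 14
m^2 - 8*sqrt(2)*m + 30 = (m - 5*sqrt(2))*(m - 3*sqrt(2))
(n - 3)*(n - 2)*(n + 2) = n^3 - 3*n^2 - 4*n + 12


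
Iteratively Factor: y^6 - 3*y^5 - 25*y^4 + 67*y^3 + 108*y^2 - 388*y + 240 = (y - 2)*(y^5 - y^4 - 27*y^3 + 13*y^2 + 134*y - 120) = (y - 2)*(y - 1)*(y^4 - 27*y^2 - 14*y + 120) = (y - 2)*(y - 1)*(y + 4)*(y^3 - 4*y^2 - 11*y + 30) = (y - 2)^2*(y - 1)*(y + 4)*(y^2 - 2*y - 15) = (y - 5)*(y - 2)^2*(y - 1)*(y + 4)*(y + 3)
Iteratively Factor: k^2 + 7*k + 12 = (k + 4)*(k + 3)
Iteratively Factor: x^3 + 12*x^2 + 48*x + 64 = (x + 4)*(x^2 + 8*x + 16) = (x + 4)^2*(x + 4)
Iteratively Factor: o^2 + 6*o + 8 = (o + 2)*(o + 4)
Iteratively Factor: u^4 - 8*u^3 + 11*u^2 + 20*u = (u)*(u^3 - 8*u^2 + 11*u + 20) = u*(u + 1)*(u^2 - 9*u + 20) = u*(u - 4)*(u + 1)*(u - 5)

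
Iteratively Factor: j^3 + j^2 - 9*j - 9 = (j + 3)*(j^2 - 2*j - 3) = (j + 1)*(j + 3)*(j - 3)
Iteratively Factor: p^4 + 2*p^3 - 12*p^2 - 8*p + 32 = (p - 2)*(p^3 + 4*p^2 - 4*p - 16) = (p - 2)*(p + 4)*(p^2 - 4) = (p - 2)^2*(p + 4)*(p + 2)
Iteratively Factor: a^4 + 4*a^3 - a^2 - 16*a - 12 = (a - 2)*(a^3 + 6*a^2 + 11*a + 6) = (a - 2)*(a + 3)*(a^2 + 3*a + 2) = (a - 2)*(a + 1)*(a + 3)*(a + 2)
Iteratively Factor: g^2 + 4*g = (g)*(g + 4)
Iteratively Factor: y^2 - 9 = (y + 3)*(y - 3)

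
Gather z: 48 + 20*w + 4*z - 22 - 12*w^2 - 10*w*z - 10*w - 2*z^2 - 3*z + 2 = -12*w^2 + 10*w - 2*z^2 + z*(1 - 10*w) + 28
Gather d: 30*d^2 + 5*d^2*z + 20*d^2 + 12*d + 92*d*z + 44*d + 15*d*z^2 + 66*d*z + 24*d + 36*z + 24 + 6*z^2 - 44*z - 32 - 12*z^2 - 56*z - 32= d^2*(5*z + 50) + d*(15*z^2 + 158*z + 80) - 6*z^2 - 64*z - 40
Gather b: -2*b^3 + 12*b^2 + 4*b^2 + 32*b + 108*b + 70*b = -2*b^3 + 16*b^2 + 210*b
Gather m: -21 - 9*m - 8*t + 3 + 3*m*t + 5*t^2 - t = m*(3*t - 9) + 5*t^2 - 9*t - 18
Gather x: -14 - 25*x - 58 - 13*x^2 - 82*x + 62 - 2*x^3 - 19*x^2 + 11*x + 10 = -2*x^3 - 32*x^2 - 96*x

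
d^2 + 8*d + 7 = (d + 1)*(d + 7)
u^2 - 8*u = u*(u - 8)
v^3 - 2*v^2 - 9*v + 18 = (v - 3)*(v - 2)*(v + 3)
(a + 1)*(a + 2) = a^2 + 3*a + 2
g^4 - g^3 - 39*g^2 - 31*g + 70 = (g - 7)*(g - 1)*(g + 2)*(g + 5)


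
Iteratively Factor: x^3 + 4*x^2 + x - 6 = (x + 3)*(x^2 + x - 2) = (x + 2)*(x + 3)*(x - 1)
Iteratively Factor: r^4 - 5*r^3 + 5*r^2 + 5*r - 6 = (r - 3)*(r^3 - 2*r^2 - r + 2) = (r - 3)*(r - 1)*(r^2 - r - 2) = (r - 3)*(r - 2)*(r - 1)*(r + 1)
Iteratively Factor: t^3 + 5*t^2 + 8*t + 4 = (t + 2)*(t^2 + 3*t + 2) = (t + 2)^2*(t + 1)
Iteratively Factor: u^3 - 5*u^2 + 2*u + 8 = (u - 4)*(u^2 - u - 2) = (u - 4)*(u + 1)*(u - 2)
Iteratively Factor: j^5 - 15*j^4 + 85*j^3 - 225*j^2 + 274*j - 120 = (j - 4)*(j^4 - 11*j^3 + 41*j^2 - 61*j + 30) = (j - 4)*(j - 3)*(j^3 - 8*j^2 + 17*j - 10) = (j - 4)*(j - 3)*(j - 1)*(j^2 - 7*j + 10) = (j - 4)*(j - 3)*(j - 2)*(j - 1)*(j - 5)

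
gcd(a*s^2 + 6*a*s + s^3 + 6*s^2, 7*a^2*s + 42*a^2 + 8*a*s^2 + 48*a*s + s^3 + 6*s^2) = a*s + 6*a + s^2 + 6*s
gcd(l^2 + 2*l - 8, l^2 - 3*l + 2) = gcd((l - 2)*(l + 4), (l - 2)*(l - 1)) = l - 2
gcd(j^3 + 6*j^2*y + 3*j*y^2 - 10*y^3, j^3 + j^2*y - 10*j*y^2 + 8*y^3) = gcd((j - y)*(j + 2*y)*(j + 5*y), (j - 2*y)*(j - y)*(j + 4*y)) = -j + y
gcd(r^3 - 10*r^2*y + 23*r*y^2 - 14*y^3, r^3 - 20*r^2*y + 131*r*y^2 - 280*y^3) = -r + 7*y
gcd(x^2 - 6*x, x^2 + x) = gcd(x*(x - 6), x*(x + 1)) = x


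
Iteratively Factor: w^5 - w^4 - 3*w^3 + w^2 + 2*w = (w - 1)*(w^4 - 3*w^2 - 2*w) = (w - 2)*(w - 1)*(w^3 + 2*w^2 + w) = (w - 2)*(w - 1)*(w + 1)*(w^2 + w) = (w - 2)*(w - 1)*(w + 1)^2*(w)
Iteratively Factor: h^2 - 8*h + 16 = (h - 4)*(h - 4)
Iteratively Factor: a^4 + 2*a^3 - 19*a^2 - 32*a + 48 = (a - 1)*(a^3 + 3*a^2 - 16*a - 48) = (a - 1)*(a + 4)*(a^2 - a - 12) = (a - 4)*(a - 1)*(a + 4)*(a + 3)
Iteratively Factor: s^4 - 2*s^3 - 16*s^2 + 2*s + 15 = (s - 1)*(s^3 - s^2 - 17*s - 15) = (s - 5)*(s - 1)*(s^2 + 4*s + 3) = (s - 5)*(s - 1)*(s + 3)*(s + 1)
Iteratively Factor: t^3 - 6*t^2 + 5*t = (t - 1)*(t^2 - 5*t) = t*(t - 1)*(t - 5)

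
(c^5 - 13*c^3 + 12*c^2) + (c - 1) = c^5 - 13*c^3 + 12*c^2 + c - 1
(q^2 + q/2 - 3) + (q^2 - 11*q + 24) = 2*q^2 - 21*q/2 + 21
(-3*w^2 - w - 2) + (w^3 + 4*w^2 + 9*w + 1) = w^3 + w^2 + 8*w - 1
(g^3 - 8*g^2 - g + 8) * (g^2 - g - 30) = g^5 - 9*g^4 - 23*g^3 + 249*g^2 + 22*g - 240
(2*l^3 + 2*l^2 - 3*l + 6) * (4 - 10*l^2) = -20*l^5 - 20*l^4 + 38*l^3 - 52*l^2 - 12*l + 24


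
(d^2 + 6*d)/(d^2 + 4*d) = (d + 6)/(d + 4)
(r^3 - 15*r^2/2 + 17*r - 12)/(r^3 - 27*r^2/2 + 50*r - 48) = (r - 2)/(r - 8)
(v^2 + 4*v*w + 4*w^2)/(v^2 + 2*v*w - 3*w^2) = (v^2 + 4*v*w + 4*w^2)/(v^2 + 2*v*w - 3*w^2)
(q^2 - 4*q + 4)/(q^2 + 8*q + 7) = (q^2 - 4*q + 4)/(q^2 + 8*q + 7)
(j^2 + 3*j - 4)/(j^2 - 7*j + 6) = (j + 4)/(j - 6)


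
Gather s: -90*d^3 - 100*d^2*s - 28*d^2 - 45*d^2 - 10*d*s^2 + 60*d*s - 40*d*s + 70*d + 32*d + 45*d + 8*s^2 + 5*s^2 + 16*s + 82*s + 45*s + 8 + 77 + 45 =-90*d^3 - 73*d^2 + 147*d + s^2*(13 - 10*d) + s*(-100*d^2 + 20*d + 143) + 130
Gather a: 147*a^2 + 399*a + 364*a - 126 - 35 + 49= 147*a^2 + 763*a - 112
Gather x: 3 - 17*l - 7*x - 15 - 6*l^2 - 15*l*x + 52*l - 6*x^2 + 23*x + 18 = -6*l^2 + 35*l - 6*x^2 + x*(16 - 15*l) + 6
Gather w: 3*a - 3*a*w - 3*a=-3*a*w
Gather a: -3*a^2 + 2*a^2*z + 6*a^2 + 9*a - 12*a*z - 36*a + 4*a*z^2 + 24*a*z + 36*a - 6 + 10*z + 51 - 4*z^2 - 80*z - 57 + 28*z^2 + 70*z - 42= a^2*(2*z + 3) + a*(4*z^2 + 12*z + 9) + 24*z^2 - 54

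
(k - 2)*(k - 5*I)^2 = k^3 - 2*k^2 - 10*I*k^2 - 25*k + 20*I*k + 50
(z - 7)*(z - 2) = z^2 - 9*z + 14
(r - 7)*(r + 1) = r^2 - 6*r - 7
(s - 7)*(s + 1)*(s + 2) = s^3 - 4*s^2 - 19*s - 14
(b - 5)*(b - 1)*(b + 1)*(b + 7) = b^4 + 2*b^3 - 36*b^2 - 2*b + 35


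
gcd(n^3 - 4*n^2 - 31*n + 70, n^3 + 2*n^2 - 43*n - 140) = n^2 - 2*n - 35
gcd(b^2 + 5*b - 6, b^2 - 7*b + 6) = b - 1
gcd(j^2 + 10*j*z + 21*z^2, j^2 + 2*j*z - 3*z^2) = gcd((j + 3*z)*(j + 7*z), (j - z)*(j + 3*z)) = j + 3*z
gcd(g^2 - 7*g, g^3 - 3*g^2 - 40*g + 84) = g - 7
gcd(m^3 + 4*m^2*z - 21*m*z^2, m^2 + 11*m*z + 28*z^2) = m + 7*z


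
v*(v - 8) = v^2 - 8*v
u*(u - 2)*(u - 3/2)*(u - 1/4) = u^4 - 15*u^3/4 + 31*u^2/8 - 3*u/4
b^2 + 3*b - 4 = (b - 1)*(b + 4)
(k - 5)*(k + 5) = k^2 - 25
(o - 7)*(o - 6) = o^2 - 13*o + 42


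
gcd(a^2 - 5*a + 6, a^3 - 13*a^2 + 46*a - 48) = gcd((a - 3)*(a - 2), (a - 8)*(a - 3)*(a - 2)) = a^2 - 5*a + 6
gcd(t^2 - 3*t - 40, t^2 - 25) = t + 5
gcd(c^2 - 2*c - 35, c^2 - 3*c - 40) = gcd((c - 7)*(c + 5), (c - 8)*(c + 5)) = c + 5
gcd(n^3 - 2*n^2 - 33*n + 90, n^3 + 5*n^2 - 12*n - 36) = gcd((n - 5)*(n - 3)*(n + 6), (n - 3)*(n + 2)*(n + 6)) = n^2 + 3*n - 18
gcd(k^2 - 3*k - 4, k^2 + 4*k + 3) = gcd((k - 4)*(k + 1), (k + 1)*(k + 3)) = k + 1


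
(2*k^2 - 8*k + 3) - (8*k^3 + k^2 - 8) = -8*k^3 + k^2 - 8*k + 11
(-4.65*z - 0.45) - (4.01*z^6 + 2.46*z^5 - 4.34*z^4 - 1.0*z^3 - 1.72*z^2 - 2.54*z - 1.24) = -4.01*z^6 - 2.46*z^5 + 4.34*z^4 + 1.0*z^3 + 1.72*z^2 - 2.11*z + 0.79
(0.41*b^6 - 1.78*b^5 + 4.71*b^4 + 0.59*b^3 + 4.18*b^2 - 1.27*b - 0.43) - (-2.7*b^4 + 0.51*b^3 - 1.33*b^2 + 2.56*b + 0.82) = 0.41*b^6 - 1.78*b^5 + 7.41*b^4 + 0.08*b^3 + 5.51*b^2 - 3.83*b - 1.25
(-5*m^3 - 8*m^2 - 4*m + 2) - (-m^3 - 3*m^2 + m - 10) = -4*m^3 - 5*m^2 - 5*m + 12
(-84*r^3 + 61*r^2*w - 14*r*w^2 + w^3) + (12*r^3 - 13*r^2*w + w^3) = -72*r^3 + 48*r^2*w - 14*r*w^2 + 2*w^3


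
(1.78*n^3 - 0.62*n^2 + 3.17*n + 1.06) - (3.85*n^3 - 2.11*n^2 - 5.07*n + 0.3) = -2.07*n^3 + 1.49*n^2 + 8.24*n + 0.76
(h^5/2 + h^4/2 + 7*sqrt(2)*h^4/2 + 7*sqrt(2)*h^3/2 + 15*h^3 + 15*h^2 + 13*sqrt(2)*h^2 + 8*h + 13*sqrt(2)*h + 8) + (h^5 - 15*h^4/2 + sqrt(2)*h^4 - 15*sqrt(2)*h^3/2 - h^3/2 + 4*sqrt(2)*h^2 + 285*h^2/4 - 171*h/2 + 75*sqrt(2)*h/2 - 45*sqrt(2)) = 3*h^5/2 - 7*h^4 + 9*sqrt(2)*h^4/2 - 4*sqrt(2)*h^3 + 29*h^3/2 + 17*sqrt(2)*h^2 + 345*h^2/4 - 155*h/2 + 101*sqrt(2)*h/2 - 45*sqrt(2) + 8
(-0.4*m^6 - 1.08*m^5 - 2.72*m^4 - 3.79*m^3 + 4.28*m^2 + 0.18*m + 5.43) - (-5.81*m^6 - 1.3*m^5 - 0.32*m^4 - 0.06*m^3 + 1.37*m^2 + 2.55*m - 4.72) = 5.41*m^6 + 0.22*m^5 - 2.4*m^4 - 3.73*m^3 + 2.91*m^2 - 2.37*m + 10.15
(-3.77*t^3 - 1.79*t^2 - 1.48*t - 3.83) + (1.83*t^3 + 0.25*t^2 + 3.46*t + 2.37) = -1.94*t^3 - 1.54*t^2 + 1.98*t - 1.46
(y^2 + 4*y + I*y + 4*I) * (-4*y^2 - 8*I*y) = -4*y^4 - 16*y^3 - 12*I*y^3 + 8*y^2 - 48*I*y^2 + 32*y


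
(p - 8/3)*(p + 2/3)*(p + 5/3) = p^3 - p^2/3 - 46*p/9 - 80/27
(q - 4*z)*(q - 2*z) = q^2 - 6*q*z + 8*z^2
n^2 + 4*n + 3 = (n + 1)*(n + 3)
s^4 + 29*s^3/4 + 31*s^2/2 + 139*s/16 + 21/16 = (s + 1/4)*(s + 1/2)*(s + 3)*(s + 7/2)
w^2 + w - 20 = (w - 4)*(w + 5)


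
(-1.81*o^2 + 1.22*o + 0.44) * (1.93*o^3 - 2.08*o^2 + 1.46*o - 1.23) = -3.4933*o^5 + 6.1194*o^4 - 4.331*o^3 + 3.0923*o^2 - 0.8582*o - 0.5412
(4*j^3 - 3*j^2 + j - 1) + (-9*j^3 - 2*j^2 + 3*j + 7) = -5*j^3 - 5*j^2 + 4*j + 6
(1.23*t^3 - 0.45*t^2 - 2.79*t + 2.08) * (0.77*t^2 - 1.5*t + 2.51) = 0.9471*t^5 - 2.1915*t^4 + 1.614*t^3 + 4.6571*t^2 - 10.1229*t + 5.2208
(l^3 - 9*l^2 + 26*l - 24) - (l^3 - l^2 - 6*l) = -8*l^2 + 32*l - 24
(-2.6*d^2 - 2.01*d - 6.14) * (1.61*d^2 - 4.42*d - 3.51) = -4.186*d^4 + 8.2559*d^3 + 8.1248*d^2 + 34.1939*d + 21.5514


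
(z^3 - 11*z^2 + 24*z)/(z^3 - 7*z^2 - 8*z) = (z - 3)/(z + 1)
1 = 1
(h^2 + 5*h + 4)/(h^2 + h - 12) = (h + 1)/(h - 3)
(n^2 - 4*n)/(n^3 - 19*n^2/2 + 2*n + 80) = 2*n/(2*n^2 - 11*n - 40)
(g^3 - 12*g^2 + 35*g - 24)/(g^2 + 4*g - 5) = (g^2 - 11*g + 24)/(g + 5)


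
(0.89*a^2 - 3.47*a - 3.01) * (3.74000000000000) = 3.3286*a^2 - 12.9778*a - 11.2574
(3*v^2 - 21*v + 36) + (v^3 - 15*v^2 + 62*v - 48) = v^3 - 12*v^2 + 41*v - 12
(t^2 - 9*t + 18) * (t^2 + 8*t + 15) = t^4 - t^3 - 39*t^2 + 9*t + 270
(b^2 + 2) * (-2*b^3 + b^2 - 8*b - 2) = -2*b^5 + b^4 - 12*b^3 - 16*b - 4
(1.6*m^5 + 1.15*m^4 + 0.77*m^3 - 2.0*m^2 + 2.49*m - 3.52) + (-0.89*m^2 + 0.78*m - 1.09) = 1.6*m^5 + 1.15*m^4 + 0.77*m^3 - 2.89*m^2 + 3.27*m - 4.61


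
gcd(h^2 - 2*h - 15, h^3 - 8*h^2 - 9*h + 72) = h + 3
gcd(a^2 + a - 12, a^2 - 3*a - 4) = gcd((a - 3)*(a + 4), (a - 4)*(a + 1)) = 1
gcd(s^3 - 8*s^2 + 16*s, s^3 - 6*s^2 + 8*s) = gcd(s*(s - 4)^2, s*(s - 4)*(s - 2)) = s^2 - 4*s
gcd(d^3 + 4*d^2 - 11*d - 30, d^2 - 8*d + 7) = 1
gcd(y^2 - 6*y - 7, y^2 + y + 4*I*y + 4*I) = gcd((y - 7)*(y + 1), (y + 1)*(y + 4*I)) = y + 1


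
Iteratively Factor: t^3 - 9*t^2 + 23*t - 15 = (t - 5)*(t^2 - 4*t + 3) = (t - 5)*(t - 3)*(t - 1)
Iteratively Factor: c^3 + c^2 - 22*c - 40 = (c - 5)*(c^2 + 6*c + 8) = (c - 5)*(c + 2)*(c + 4)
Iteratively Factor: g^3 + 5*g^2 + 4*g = (g + 4)*(g^2 + g) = g*(g + 4)*(g + 1)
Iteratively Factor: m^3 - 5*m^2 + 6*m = (m - 3)*(m^2 - 2*m) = (m - 3)*(m - 2)*(m)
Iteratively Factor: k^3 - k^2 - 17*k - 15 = (k + 3)*(k^2 - 4*k - 5) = (k - 5)*(k + 3)*(k + 1)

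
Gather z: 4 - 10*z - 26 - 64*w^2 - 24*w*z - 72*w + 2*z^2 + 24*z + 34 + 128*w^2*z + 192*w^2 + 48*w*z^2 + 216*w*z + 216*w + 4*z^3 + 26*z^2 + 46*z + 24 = 128*w^2 + 144*w + 4*z^3 + z^2*(48*w + 28) + z*(128*w^2 + 192*w + 60) + 36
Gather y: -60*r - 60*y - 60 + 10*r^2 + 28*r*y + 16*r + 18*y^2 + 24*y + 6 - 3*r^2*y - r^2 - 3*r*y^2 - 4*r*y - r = 9*r^2 - 45*r + y^2*(18 - 3*r) + y*(-3*r^2 + 24*r - 36) - 54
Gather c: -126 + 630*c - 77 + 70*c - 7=700*c - 210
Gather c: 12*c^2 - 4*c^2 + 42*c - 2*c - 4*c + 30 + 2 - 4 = 8*c^2 + 36*c + 28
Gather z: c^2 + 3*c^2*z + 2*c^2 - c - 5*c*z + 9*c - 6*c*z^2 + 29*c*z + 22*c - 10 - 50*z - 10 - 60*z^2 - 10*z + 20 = 3*c^2 + 30*c + z^2*(-6*c - 60) + z*(3*c^2 + 24*c - 60)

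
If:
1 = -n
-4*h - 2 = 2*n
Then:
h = 0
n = -1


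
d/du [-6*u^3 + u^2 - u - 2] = -18*u^2 + 2*u - 1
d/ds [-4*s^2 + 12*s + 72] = 12 - 8*s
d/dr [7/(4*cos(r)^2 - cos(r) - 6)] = 7*(8*cos(r) - 1)*sin(r)/(-4*cos(r)^2 + cos(r) + 6)^2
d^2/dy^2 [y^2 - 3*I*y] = 2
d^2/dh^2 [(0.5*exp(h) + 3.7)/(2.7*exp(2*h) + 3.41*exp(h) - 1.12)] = (3.645*exp(4*h) + 103.2885*exp(3*h) + 111.2697*exp(2*h) + 89.68877*exp(h) + 14.75824)*exp(h)/(19.683*exp(6*h) + 74.5767*exp(5*h) + 69.69321*exp(4*h) - 22.219219*exp(3*h) - 28.909776*exp(2*h) + 12.832512*exp(h) - 1.404928)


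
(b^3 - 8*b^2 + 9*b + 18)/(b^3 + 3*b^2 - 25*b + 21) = (b^2 - 5*b - 6)/(b^2 + 6*b - 7)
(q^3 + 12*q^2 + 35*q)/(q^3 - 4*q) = (q^2 + 12*q + 35)/(q^2 - 4)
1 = 1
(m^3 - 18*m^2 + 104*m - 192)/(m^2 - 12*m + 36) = (m^2 - 12*m + 32)/(m - 6)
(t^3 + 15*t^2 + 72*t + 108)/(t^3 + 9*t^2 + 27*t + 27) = (t^2 + 12*t + 36)/(t^2 + 6*t + 9)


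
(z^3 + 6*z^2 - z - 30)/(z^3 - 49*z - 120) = (z - 2)/(z - 8)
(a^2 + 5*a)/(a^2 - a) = (a + 5)/(a - 1)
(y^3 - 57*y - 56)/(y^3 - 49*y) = (y^2 - 7*y - 8)/(y*(y - 7))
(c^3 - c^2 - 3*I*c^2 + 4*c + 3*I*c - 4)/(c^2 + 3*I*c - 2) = (c^2 - c*(1 + 4*I) + 4*I)/(c + 2*I)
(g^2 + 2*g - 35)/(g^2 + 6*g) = (g^2 + 2*g - 35)/(g*(g + 6))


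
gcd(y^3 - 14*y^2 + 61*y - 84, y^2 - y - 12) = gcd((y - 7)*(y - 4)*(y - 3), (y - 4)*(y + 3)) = y - 4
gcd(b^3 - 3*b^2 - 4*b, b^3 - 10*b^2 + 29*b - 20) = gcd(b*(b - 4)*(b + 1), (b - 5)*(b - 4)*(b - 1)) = b - 4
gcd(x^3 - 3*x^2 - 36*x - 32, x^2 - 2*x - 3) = x + 1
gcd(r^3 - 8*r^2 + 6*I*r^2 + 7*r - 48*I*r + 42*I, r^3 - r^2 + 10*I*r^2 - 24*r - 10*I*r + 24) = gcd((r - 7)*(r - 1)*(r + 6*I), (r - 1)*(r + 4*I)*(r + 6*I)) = r^2 + r*(-1 + 6*I) - 6*I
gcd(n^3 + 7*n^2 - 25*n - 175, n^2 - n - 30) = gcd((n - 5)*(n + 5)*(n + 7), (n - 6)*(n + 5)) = n + 5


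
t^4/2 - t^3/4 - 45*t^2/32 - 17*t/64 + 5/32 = (t/2 + 1/4)*(t - 2)*(t - 1/4)*(t + 5/4)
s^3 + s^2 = s^2*(s + 1)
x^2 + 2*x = x*(x + 2)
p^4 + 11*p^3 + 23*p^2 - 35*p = p*(p - 1)*(p + 5)*(p + 7)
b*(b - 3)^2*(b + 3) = b^4 - 3*b^3 - 9*b^2 + 27*b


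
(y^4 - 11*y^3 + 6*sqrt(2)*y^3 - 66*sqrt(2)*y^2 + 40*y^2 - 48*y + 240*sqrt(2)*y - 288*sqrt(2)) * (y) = y^5 - 11*y^4 + 6*sqrt(2)*y^4 - 66*sqrt(2)*y^3 + 40*y^3 - 48*y^2 + 240*sqrt(2)*y^2 - 288*sqrt(2)*y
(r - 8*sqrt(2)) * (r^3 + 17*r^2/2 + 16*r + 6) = r^4 - 8*sqrt(2)*r^3 + 17*r^3/2 - 68*sqrt(2)*r^2 + 16*r^2 - 128*sqrt(2)*r + 6*r - 48*sqrt(2)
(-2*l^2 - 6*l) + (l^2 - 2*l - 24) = -l^2 - 8*l - 24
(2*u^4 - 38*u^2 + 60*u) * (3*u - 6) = 6*u^5 - 12*u^4 - 114*u^3 + 408*u^2 - 360*u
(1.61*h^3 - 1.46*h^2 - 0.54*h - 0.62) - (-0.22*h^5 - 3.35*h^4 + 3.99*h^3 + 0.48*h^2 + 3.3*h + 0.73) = 0.22*h^5 + 3.35*h^4 - 2.38*h^3 - 1.94*h^2 - 3.84*h - 1.35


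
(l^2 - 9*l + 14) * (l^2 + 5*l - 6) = l^4 - 4*l^3 - 37*l^2 + 124*l - 84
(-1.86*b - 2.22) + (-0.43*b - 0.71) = -2.29*b - 2.93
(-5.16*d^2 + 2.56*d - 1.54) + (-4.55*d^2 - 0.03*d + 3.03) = -9.71*d^2 + 2.53*d + 1.49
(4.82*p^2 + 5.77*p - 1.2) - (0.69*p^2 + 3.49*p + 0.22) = 4.13*p^2 + 2.28*p - 1.42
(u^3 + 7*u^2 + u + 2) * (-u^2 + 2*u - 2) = -u^5 - 5*u^4 + 11*u^3 - 14*u^2 + 2*u - 4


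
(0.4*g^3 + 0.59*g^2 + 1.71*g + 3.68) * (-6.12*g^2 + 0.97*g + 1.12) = -2.448*g^5 - 3.2228*g^4 - 9.4449*g^3 - 20.2021*g^2 + 5.4848*g + 4.1216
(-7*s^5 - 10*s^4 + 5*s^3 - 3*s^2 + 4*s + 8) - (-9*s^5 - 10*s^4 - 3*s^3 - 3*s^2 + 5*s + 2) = 2*s^5 + 8*s^3 - s + 6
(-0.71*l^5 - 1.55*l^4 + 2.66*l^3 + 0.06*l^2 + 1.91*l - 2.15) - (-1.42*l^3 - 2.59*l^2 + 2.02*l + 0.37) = -0.71*l^5 - 1.55*l^4 + 4.08*l^3 + 2.65*l^2 - 0.11*l - 2.52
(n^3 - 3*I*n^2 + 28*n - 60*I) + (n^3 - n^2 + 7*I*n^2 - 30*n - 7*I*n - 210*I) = 2*n^3 - n^2 + 4*I*n^2 - 2*n - 7*I*n - 270*I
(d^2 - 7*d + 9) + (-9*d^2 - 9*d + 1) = -8*d^2 - 16*d + 10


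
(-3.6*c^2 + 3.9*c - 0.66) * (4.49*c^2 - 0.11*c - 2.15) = -16.164*c^4 + 17.907*c^3 + 4.3476*c^2 - 8.3124*c + 1.419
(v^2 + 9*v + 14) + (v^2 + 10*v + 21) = 2*v^2 + 19*v + 35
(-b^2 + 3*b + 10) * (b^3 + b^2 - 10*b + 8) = -b^5 + 2*b^4 + 23*b^3 - 28*b^2 - 76*b + 80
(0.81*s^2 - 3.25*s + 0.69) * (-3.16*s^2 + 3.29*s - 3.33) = -2.5596*s^4 + 12.9349*s^3 - 15.5702*s^2 + 13.0926*s - 2.2977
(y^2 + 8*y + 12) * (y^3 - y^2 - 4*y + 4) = y^5 + 7*y^4 - 40*y^2 - 16*y + 48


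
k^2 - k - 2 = (k - 2)*(k + 1)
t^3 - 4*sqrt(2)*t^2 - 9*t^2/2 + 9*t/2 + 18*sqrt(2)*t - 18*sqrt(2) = (t - 3)*(t - 3/2)*(t - 4*sqrt(2))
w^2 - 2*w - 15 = (w - 5)*(w + 3)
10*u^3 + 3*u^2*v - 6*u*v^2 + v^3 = (-5*u + v)*(-2*u + v)*(u + v)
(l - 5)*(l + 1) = l^2 - 4*l - 5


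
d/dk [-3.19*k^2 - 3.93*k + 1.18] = -6.38*k - 3.93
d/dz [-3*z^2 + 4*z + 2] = 4 - 6*z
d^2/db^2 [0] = 0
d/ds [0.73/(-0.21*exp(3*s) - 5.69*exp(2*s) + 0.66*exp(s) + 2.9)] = (0.4599*exp(2*s) + 8.3074*exp(s) - 0.4818)*exp(s)/(0.21*exp(3*s) + 5.69*exp(2*s) - 0.66*exp(s) - 2.9)^2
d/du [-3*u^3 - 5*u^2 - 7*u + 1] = -9*u^2 - 10*u - 7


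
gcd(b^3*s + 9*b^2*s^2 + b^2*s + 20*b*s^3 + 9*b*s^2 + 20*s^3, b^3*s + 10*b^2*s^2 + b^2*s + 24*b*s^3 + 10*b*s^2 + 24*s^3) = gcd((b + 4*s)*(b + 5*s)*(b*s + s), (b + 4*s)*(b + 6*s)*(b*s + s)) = b^2*s + 4*b*s^2 + b*s + 4*s^2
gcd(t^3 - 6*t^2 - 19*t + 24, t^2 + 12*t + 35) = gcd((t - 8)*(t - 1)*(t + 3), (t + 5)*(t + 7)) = 1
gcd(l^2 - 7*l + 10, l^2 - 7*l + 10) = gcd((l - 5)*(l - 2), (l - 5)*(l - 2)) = l^2 - 7*l + 10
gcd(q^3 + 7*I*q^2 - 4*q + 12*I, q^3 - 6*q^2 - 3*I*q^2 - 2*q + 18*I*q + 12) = q - I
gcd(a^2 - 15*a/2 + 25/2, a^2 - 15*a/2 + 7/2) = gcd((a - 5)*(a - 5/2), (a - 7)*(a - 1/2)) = 1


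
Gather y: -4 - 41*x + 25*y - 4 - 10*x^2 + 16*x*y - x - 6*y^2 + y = -10*x^2 - 42*x - 6*y^2 + y*(16*x + 26) - 8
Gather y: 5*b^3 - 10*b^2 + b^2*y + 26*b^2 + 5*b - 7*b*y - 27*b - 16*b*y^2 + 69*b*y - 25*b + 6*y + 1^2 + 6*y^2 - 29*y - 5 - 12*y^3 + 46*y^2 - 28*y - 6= 5*b^3 + 16*b^2 - 47*b - 12*y^3 + y^2*(52 - 16*b) + y*(b^2 + 62*b - 51) - 10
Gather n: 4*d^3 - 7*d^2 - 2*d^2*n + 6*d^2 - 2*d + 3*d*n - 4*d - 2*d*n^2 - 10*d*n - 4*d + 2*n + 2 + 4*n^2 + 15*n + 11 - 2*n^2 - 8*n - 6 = 4*d^3 - d^2 - 10*d + n^2*(2 - 2*d) + n*(-2*d^2 - 7*d + 9) + 7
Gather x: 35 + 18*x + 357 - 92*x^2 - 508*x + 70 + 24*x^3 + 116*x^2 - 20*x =24*x^3 + 24*x^2 - 510*x + 462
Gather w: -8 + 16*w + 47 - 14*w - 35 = 2*w + 4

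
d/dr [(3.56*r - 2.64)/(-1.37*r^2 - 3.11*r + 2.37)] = (4.8772*r^2 - 7.2336*r + 0.226800000000001)/(1.8769*r^4 + 8.5214*r^3 + 3.1783*r^2 - 14.7414*r + 5.6169)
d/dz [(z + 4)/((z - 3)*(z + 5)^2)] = (-2*(z - 3)*(z + 4) + (z - 3)*(z + 5) - (z + 4)*(z + 5))/((z - 3)^2*(z + 5)^3)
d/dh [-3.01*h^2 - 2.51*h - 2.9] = -6.02*h - 2.51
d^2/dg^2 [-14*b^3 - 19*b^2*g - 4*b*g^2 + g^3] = -8*b + 6*g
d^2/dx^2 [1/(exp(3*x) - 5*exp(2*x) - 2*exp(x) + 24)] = ((-9*exp(2*x) + 20*exp(x) + 2)*(exp(3*x) - 5*exp(2*x) - 2*exp(x) + 24) + 2*(-3*exp(2*x) + 10*exp(x) + 2)^2*exp(x))*exp(x)/(exp(3*x) - 5*exp(2*x) - 2*exp(x) + 24)^3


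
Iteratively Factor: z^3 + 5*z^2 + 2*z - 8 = (z + 2)*(z^2 + 3*z - 4) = (z + 2)*(z + 4)*(z - 1)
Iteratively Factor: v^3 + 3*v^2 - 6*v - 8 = (v - 2)*(v^2 + 5*v + 4) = (v - 2)*(v + 1)*(v + 4)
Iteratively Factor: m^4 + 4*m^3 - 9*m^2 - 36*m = (m - 3)*(m^3 + 7*m^2 + 12*m) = (m - 3)*(m + 3)*(m^2 + 4*m) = m*(m - 3)*(m + 3)*(m + 4)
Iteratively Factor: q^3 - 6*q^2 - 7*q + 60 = (q - 4)*(q^2 - 2*q - 15) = (q - 4)*(q + 3)*(q - 5)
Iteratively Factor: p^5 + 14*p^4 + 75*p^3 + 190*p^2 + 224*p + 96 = (p + 3)*(p^4 + 11*p^3 + 42*p^2 + 64*p + 32) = (p + 3)*(p + 4)*(p^3 + 7*p^2 + 14*p + 8) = (p + 3)*(p + 4)^2*(p^2 + 3*p + 2) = (p + 1)*(p + 3)*(p + 4)^2*(p + 2)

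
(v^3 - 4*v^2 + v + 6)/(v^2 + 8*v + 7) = (v^2 - 5*v + 6)/(v + 7)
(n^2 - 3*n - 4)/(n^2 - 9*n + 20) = (n + 1)/(n - 5)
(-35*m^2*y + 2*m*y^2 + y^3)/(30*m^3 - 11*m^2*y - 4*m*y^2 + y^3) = y*(7*m + y)/(-6*m^2 + m*y + y^2)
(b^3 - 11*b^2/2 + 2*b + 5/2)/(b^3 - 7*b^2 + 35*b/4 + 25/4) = 2*(b - 1)/(2*b - 5)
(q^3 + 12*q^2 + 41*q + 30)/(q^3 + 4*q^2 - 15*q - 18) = (q + 5)/(q - 3)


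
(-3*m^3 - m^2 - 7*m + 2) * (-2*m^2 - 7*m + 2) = 6*m^5 + 23*m^4 + 15*m^3 + 43*m^2 - 28*m + 4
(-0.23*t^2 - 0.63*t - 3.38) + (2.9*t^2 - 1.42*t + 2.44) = 2.67*t^2 - 2.05*t - 0.94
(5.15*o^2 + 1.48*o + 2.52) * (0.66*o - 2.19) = 3.399*o^3 - 10.3017*o^2 - 1.578*o - 5.5188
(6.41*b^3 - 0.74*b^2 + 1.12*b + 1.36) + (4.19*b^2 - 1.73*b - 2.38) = 6.41*b^3 + 3.45*b^2 - 0.61*b - 1.02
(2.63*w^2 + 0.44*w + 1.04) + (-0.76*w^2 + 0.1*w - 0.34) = 1.87*w^2 + 0.54*w + 0.7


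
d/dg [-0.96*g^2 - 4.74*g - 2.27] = -1.92*g - 4.74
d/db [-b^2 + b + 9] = 1 - 2*b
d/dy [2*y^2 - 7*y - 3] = 4*y - 7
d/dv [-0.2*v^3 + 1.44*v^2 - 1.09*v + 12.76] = -0.6*v^2 + 2.88*v - 1.09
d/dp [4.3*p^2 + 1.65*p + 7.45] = 8.6*p + 1.65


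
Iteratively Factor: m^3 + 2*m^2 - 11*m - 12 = (m + 1)*(m^2 + m - 12) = (m - 3)*(m + 1)*(m + 4)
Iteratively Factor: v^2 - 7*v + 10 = (v - 2)*(v - 5)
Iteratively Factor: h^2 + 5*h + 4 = (h + 4)*(h + 1)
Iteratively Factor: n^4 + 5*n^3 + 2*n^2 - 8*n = (n + 2)*(n^3 + 3*n^2 - 4*n) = (n + 2)*(n + 4)*(n^2 - n) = (n - 1)*(n + 2)*(n + 4)*(n)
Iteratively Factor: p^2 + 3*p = (p)*(p + 3)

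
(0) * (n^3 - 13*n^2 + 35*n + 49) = 0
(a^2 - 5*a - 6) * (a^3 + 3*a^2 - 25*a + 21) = a^5 - 2*a^4 - 46*a^3 + 128*a^2 + 45*a - 126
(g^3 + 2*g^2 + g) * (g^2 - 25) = g^5 + 2*g^4 - 24*g^3 - 50*g^2 - 25*g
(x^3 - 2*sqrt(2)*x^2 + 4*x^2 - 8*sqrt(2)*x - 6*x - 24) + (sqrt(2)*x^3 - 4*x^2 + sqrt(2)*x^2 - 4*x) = x^3 + sqrt(2)*x^3 - sqrt(2)*x^2 - 8*sqrt(2)*x - 10*x - 24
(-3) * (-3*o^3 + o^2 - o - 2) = 9*o^3 - 3*o^2 + 3*o + 6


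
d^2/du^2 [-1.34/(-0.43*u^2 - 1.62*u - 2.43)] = (-0.495532*u^2 - 1.866888*u + 1.34*(0.86*u + 1.62)*(1.72*u + 3.24) - 2.800332)/(0.43*u^2 + 1.62*u + 2.43)^3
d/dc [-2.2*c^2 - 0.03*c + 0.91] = -4.4*c - 0.03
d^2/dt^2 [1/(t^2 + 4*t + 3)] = 2*(-t^2 - 4*t + 4*(t + 2)^2 - 3)/(t^2 + 4*t + 3)^3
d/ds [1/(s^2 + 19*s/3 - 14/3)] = 3*(-6*s - 19)/(3*s^2 + 19*s - 14)^2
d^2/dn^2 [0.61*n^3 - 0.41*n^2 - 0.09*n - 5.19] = 3.66*n - 0.82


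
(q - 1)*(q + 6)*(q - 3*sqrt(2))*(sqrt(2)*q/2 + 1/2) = sqrt(2)*q^4/2 - 5*q^3/2 + 5*sqrt(2)*q^3/2 - 25*q^2/2 - 9*sqrt(2)*q^2/2 - 15*sqrt(2)*q/2 + 15*q + 9*sqrt(2)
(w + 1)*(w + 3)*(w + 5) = w^3 + 9*w^2 + 23*w + 15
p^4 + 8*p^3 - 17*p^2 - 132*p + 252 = (p - 3)*(p - 2)*(p + 6)*(p + 7)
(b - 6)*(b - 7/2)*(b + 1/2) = b^3 - 9*b^2 + 65*b/4 + 21/2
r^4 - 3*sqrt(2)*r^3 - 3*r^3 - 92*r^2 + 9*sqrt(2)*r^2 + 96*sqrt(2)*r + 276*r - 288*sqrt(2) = (r - 3)*(r - 8*sqrt(2))*(r - sqrt(2))*(r + 6*sqrt(2))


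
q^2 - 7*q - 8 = (q - 8)*(q + 1)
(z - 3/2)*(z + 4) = z^2 + 5*z/2 - 6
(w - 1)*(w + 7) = w^2 + 6*w - 7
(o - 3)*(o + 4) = o^2 + o - 12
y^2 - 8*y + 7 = (y - 7)*(y - 1)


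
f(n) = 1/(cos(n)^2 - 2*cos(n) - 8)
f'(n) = (2*sin(n)*cos(n) - 2*sin(n))/(cos(n)^2 - 2*cos(n) - 8)^2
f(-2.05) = -0.15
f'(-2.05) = 0.06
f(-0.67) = -0.11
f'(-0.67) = 0.00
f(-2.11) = -0.15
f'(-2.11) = 0.06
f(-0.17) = -0.11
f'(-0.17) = 0.00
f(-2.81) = -0.19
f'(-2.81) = 0.05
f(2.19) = -0.15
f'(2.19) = -0.06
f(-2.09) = -0.15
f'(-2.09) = 0.06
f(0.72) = -0.11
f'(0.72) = -0.00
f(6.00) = -0.11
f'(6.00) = 0.00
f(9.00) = -0.19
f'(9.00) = -0.06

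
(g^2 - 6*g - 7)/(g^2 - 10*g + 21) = (g + 1)/(g - 3)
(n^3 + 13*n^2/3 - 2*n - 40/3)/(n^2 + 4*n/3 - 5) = (n^2 + 6*n + 8)/(n + 3)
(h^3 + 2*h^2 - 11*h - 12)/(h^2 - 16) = (h^2 - 2*h - 3)/(h - 4)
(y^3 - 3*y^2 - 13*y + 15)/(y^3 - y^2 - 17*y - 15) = (y - 1)/(y + 1)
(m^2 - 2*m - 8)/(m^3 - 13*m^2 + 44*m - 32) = (m + 2)/(m^2 - 9*m + 8)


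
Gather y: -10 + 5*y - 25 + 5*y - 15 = 10*y - 50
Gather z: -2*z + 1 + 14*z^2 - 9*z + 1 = 14*z^2 - 11*z + 2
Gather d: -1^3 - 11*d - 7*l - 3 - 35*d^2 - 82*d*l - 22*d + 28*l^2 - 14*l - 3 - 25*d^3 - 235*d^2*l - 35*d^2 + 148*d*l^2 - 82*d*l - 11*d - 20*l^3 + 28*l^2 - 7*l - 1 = -25*d^3 + d^2*(-235*l - 70) + d*(148*l^2 - 164*l - 44) - 20*l^3 + 56*l^2 - 28*l - 8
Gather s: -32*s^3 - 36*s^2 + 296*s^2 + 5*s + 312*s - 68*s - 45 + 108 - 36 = -32*s^3 + 260*s^2 + 249*s + 27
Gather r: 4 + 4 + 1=9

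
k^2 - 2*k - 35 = (k - 7)*(k + 5)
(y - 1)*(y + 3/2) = y^2 + y/2 - 3/2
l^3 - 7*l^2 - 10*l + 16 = (l - 8)*(l - 1)*(l + 2)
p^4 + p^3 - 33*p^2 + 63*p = p*(p - 3)^2*(p + 7)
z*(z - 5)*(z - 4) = z^3 - 9*z^2 + 20*z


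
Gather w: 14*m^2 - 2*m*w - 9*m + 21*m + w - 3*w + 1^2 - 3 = 14*m^2 + 12*m + w*(-2*m - 2) - 2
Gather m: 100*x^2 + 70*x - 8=100*x^2 + 70*x - 8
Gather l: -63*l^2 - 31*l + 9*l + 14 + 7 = -63*l^2 - 22*l + 21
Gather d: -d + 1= 1 - d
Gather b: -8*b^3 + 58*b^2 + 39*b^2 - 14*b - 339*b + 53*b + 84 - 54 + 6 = -8*b^3 + 97*b^2 - 300*b + 36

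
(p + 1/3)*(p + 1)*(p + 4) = p^3 + 16*p^2/3 + 17*p/3 + 4/3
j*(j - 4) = j^2 - 4*j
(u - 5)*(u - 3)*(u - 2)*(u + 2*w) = u^4 + 2*u^3*w - 10*u^3 - 20*u^2*w + 31*u^2 + 62*u*w - 30*u - 60*w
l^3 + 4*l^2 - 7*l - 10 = (l - 2)*(l + 1)*(l + 5)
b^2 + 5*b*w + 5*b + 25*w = (b + 5)*(b + 5*w)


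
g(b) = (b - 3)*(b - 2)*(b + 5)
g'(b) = (b - 3)*(b - 2) + (b - 3)*(b + 5) + (b - 2)*(b + 5)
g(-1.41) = 53.99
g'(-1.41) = -13.04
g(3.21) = 2.09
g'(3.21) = 11.91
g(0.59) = 19.00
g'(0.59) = -17.96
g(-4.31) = 31.83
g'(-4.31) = 36.73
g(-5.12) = -6.94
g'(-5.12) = 59.64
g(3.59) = 8.06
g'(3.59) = 19.66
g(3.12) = 1.09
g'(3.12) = 10.20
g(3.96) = 16.86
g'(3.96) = 28.04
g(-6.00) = -72.00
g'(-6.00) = 89.00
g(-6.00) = -72.00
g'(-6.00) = 89.00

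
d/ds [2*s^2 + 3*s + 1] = 4*s + 3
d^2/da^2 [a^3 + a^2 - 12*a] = 6*a + 2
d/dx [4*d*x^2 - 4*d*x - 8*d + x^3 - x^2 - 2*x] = 8*d*x - 4*d + 3*x^2 - 2*x - 2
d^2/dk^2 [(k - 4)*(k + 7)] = 2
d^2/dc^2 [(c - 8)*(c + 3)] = 2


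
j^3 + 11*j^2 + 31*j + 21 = (j + 1)*(j + 3)*(j + 7)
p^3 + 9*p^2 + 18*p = p*(p + 3)*(p + 6)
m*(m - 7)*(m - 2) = m^3 - 9*m^2 + 14*m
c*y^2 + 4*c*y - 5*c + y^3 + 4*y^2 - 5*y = (c + y)*(y - 1)*(y + 5)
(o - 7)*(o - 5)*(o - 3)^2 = o^4 - 18*o^3 + 116*o^2 - 318*o + 315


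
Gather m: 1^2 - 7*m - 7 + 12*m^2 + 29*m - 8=12*m^2 + 22*m - 14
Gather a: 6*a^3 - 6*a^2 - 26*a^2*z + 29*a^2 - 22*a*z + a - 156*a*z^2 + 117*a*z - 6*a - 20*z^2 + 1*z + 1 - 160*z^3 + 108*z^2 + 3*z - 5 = 6*a^3 + a^2*(23 - 26*z) + a*(-156*z^2 + 95*z - 5) - 160*z^3 + 88*z^2 + 4*z - 4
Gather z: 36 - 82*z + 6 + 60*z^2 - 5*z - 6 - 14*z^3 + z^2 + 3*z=-14*z^3 + 61*z^2 - 84*z + 36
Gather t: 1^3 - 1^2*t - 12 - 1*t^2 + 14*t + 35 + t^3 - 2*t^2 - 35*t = t^3 - 3*t^2 - 22*t + 24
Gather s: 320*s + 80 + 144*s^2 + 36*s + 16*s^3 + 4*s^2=16*s^3 + 148*s^2 + 356*s + 80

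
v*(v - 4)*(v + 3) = v^3 - v^2 - 12*v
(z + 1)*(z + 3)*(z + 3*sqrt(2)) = z^3 + 4*z^2 + 3*sqrt(2)*z^2 + 3*z + 12*sqrt(2)*z + 9*sqrt(2)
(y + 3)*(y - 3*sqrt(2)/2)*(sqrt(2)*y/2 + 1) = sqrt(2)*y^3/2 - y^2/2 + 3*sqrt(2)*y^2/2 - 3*sqrt(2)*y/2 - 3*y/2 - 9*sqrt(2)/2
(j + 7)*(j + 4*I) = j^2 + 7*j + 4*I*j + 28*I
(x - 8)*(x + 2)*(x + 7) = x^3 + x^2 - 58*x - 112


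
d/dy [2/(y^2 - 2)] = -4*y/(y^2 - 2)^2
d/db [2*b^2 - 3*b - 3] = 4*b - 3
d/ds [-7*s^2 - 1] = -14*s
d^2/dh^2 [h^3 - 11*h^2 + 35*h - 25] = 6*h - 22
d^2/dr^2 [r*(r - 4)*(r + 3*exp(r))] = 3*r^2*exp(r) + 6*r - 18*exp(r) - 8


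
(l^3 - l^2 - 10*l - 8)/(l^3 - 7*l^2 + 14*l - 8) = (l^2 + 3*l + 2)/(l^2 - 3*l + 2)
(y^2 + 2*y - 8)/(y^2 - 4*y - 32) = (y - 2)/(y - 8)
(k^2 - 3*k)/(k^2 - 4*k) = (k - 3)/(k - 4)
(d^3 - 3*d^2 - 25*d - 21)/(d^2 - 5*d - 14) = (d^2 + 4*d + 3)/(d + 2)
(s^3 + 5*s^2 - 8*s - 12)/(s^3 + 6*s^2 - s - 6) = (s - 2)/(s - 1)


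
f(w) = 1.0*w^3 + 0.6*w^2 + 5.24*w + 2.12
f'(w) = 3.0*w^2 + 1.2*w + 5.24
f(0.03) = 2.28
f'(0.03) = 5.28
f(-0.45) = -0.21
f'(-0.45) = 5.31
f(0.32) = 3.89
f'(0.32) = 5.93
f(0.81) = 7.29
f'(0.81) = 8.18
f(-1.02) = -3.66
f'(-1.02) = 7.14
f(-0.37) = 0.21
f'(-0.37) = 5.21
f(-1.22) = -5.20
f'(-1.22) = 8.24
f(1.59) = 15.99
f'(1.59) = 14.73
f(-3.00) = -35.20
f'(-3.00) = 28.64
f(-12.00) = -1702.36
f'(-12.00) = 422.84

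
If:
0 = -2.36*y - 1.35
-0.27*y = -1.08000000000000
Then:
No Solution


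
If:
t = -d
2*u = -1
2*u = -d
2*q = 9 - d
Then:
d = 1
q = 4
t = -1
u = -1/2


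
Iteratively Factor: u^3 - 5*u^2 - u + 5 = (u - 5)*(u^2 - 1) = (u - 5)*(u - 1)*(u + 1)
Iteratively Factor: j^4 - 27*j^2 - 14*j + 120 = (j + 3)*(j^3 - 3*j^2 - 18*j + 40) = (j + 3)*(j + 4)*(j^2 - 7*j + 10) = (j - 2)*(j + 3)*(j + 4)*(j - 5)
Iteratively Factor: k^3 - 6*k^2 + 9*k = (k - 3)*(k^2 - 3*k) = k*(k - 3)*(k - 3)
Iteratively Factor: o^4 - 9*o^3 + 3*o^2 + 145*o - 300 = (o + 4)*(o^3 - 13*o^2 + 55*o - 75) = (o - 5)*(o + 4)*(o^2 - 8*o + 15) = (o - 5)^2*(o + 4)*(o - 3)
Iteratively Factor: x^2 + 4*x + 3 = (x + 3)*(x + 1)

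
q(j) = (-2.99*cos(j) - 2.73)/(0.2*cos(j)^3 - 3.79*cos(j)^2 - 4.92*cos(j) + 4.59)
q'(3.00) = 0.08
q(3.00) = 0.04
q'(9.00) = 0.21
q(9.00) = 0.00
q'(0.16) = 0.63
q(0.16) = 1.51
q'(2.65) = 0.24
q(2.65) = -0.02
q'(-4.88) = 2.27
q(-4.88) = -0.88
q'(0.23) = 0.97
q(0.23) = 1.56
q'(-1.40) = -2.30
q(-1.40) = -0.89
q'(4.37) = -0.60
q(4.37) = -0.30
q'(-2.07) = -0.47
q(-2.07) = -0.21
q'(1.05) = 22.83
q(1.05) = -3.43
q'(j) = (-2.99*cos(j) - 2.73)*(0.6*sin(j)*cos(j)^2 - 7.58*sin(j)*cos(j) - 4.92*sin(j))/(0.2*cos(j)^3 - 3.79*cos(j)^2 - 4.92*cos(j) + 4.59)^2 + 2.99*sin(j)/(0.2*cos(j)^3 - 3.79*cos(j)^2 - 4.92*cos(j) + 4.59) = (-1.196*cos(j)^3 + 9.6941*cos(j)^2 + 20.6934*cos(j) + 27.1557)*sin(j)/(0.04*cos(j)^6 - 1.516*cos(j)^5 + 12.3961*cos(j)^4 + 39.1296*cos(j)^3 - 10.5858*cos(j)^2 - 45.1656*cos(j) + 21.0681)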